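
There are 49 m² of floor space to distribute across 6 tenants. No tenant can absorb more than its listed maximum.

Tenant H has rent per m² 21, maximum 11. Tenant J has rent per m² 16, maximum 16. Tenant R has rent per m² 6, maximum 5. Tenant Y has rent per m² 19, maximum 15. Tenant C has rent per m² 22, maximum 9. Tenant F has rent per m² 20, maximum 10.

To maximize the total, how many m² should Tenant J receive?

4

Highest rent per m² first: Tenant C 22 > Tenant H 21 > Tenant F 20 > Tenant Y 19 > Tenant J 16 > Tenant R 6.
Give Tenant C 9 to hit its cap of 9 — 40 left.
Give Tenant H 11 to hit its cap of 11 — 29 left.
Give Tenant F 10 to hit its cap of 10 — 19 left.
Tenant Y takes 15 to reach its cap of 15 — 4 left.
Only 4 left; Tenant J takes them to reach 4.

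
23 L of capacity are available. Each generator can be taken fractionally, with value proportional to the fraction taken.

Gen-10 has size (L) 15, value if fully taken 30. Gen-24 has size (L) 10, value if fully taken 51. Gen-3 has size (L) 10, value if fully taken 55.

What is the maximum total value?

112

Sort by value density: Gen-3 55/10≈5.5, Gen-24 51/10≈5.1, Gen-10 30/15≈2.
All 10 L of Gen-3 fit (value 55) ; 13 remain.
Gen-24: take in full, 10 L for value 51 ; 3 left.
3 L left: a 3/15 share of Gen-10 gives 30×3/15 = 6.
Total value = 112.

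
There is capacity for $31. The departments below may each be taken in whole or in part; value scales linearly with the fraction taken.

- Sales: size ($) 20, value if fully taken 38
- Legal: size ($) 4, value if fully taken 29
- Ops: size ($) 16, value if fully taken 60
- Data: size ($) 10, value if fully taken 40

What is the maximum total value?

130.9

Best value per unit of size first: Legal 29/4≈7.25, Data 40/10≈4, Ops 60/16≈3.75, Sales 38/20≈1.9.
All 4 $ of Legal fit (value 29) ; 27 remain.
Data: take in full, 10 $ for value 40 ; 17 left.
All 16 $ of Ops fit (value 60) ; 1 remain.
1 $ left: a 1/20 share of Sales gives 38×1/20 = 1.9.
Total value = 130.9.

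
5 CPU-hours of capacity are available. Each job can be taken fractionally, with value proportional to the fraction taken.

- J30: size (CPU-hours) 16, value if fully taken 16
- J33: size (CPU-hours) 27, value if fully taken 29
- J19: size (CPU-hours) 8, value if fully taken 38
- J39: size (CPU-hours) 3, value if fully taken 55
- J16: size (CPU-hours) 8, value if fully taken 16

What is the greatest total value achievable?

64.5

Sort by value density: J39 55/3≈18.3, J19 38/8≈4.75, J16 16/8≈2, J33 29/27≈1.07, J30 16/16≈1.
J39: take in full, 3 CPU-hours for value 55 → 2 left.
2 CPU-hours left: a 2/8 share of J19 gives 38×2/8 = 9.5.
Total value = 64.5.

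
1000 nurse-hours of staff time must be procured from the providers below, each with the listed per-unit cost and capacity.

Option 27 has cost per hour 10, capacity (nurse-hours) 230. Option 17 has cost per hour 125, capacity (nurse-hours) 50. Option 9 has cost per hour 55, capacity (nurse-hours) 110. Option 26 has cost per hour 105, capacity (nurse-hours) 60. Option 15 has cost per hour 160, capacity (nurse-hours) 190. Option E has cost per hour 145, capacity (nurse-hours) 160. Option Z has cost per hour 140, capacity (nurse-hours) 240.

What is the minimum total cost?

Fill from the cheapest provider first.
Take 230 from Option 27 at 10 — need 770 more.
Take 110 from Option 9 at 55 — need 660 more.
Take 60 from Option 26 at 105 — need 600 more.
Option 17 (125): use full 50 — 550 nurse-hours to go.
Option Z (140): use full 240 — 310 nurse-hours to go.
Option E at 145: take all 160 nurse-hours — 150 still needed.
Option 15 at 160: take 150 of its 190 — requirement met.
Cost = 230×10 + 110×55 + 60×105 + 50×125 + 240×140 + 160×145 + 150×160 = 101700.

101700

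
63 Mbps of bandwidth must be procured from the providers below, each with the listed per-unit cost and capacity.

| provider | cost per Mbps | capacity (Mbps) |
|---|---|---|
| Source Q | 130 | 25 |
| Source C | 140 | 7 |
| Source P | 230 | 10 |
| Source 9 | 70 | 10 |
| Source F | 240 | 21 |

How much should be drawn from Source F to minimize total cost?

11

Use providers in increasing cost order.
Source 9 (70): use full 10 ; 53 Mbps to go.
Take 25 from Source Q at 130 ; need 28 more.
Source C at 140: take all 7 Mbps ; 21 still needed.
Source P at 230: take all 10 Mbps ; 11 still needed.
Source F (240): take the remaining 11 ; done.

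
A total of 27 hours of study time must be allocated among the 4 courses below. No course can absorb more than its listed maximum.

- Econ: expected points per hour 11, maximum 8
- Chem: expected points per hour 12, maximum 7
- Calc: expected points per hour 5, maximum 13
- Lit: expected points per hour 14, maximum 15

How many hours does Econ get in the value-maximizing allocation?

5

Highest expected points per hour first: Lit 14 > Chem 12 > Econ 11 > Calc 5.
Lit: +15 to 15 (cap) → 12 left.
Chem takes 7 to reach its cap of 7 → 5 left.
Econ: +5 (room for 8) → 5. Pool exhausted.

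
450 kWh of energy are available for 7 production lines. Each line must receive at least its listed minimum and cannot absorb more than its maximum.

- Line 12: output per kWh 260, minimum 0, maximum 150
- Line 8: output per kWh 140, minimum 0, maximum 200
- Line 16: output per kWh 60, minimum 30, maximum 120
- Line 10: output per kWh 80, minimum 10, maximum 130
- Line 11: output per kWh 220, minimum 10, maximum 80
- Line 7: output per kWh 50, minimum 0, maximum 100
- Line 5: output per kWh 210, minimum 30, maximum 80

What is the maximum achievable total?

90000

Meeting every minimum uses 0+0+30+10+10+0+30 = 80 kWh, leaving 370.
Highest output per kWh first: Line 12 260 > Line 11 220 > Line 5 210 > Line 8 140 > Line 10 80 > Line 16 60 > Line 7 50.
Line 12 takes 150 more to reach its cap of 150 — 220 left.
Line 11 takes 70 more to reach its cap of 80 — 150 left.
Line 5 takes 50 more to reach its cap of 80 — 100 left.
Line 8 has room for 200 more but only 100 remain, so it gets 100.
Total = 260×150 + 140×100 + 60×30 + 80×10 + 220×80 + 210×80 = 90000.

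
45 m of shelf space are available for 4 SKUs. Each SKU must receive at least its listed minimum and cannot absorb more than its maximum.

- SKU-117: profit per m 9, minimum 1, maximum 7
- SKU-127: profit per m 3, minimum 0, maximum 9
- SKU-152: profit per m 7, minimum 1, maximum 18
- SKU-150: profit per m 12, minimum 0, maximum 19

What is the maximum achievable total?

Meeting every minimum uses 1+0+1+0 = 2 m, leaving 43.
Order the SKUs by profit per m: SKU-150 12 > SKU-117 9 > SKU-152 7 > SKU-127 3.
SKU-150 takes 19 more to reach its cap of 19 → 24 left.
SKU-117 takes 6 more to reach its cap of 7 → 18 left.
SKU-152 takes 17 more to reach its cap of 18 → 1 left.
Only 1 left; SKU-127 takes them to reach 1.
Total = 9×7 + 3×1 + 7×18 + 12×19 = 420.

420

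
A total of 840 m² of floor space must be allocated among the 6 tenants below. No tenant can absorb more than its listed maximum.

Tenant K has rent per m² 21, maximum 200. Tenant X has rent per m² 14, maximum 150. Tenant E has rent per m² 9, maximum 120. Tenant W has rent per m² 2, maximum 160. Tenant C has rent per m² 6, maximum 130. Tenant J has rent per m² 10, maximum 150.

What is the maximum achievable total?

9840

Order the tenants by rent per m²: Tenant K 21 > Tenant X 14 > Tenant J 10 > Tenant E 9 > Tenant C 6 > Tenant W 2.
Tenant K takes 200 to reach its cap of 200 → 640 left.
Give Tenant X 150 to hit its cap of 150 → 490 left.
Tenant J takes 150 to reach its cap of 150 → 340 left.
Tenant E takes 120 to reach its cap of 120 → 220 left.
Tenant C: +130 to 130 (cap) → 90 left.
Tenant W: +90 (room for 160) → 90. Pool exhausted.
Total = 21×200 + 14×150 + 9×120 + 2×90 + 6×130 + 10×150 = 9840.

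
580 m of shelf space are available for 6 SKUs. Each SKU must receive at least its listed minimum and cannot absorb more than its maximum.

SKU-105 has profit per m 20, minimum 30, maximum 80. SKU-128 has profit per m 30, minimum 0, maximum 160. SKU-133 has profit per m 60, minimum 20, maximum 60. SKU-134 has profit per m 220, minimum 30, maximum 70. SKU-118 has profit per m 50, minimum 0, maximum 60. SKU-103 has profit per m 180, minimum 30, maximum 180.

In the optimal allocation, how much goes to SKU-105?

50

Meeting every minimum uses 30+0+20+30+0+30 = 110 m, leaving 470.
Highest profit per m first: SKU-134 220 > SKU-103 180 > SKU-133 60 > SKU-118 50 > SKU-128 30 > SKU-105 20.
SKU-134: +40 to 70 (cap) — 430 left.
Give SKU-103 150 more to hit its cap of 180 — 280 left.
SKU-133 takes 40 more to reach its cap of 60 — 240 left.
SKU-118: +60 to 60 (cap) — 180 left.
SKU-128: +160 to 160 (cap) — 20 left.
Only 20 left; SKU-105 takes them to reach 50.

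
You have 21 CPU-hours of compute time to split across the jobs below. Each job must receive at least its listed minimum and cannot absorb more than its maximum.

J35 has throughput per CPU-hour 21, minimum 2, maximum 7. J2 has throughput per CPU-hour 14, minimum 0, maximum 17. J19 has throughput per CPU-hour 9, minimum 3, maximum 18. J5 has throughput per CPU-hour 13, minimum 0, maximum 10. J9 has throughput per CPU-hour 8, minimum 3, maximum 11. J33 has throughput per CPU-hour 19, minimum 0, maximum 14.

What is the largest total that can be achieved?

Meeting every minimum uses 2+0+3+0+3+0 = 8 CPU-hours, leaving 13.
Rank by throughput per CPU-hour: J35 21 > J33 19 > J2 14 > J5 13 > J19 9 > J9 8.
J35 takes 5 more to reach its cap of 7 ; 8 left.
J33 has room for 14 more but only 8 remain, so it gets 8.
Total = 21×7 + 9×3 + 8×3 + 19×8 = 350.

350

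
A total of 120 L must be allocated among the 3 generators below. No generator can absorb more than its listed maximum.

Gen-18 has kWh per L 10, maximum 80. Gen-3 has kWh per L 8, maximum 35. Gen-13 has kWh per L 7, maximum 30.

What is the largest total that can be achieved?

Order the generators by kWh per L: Gen-18 10 > Gen-3 8 > Gen-13 7.
Gen-18 takes 80 to reach its cap of 80 → 40 left.
Gen-3 takes 35 to reach its cap of 35 → 5 left.
Gen-13 has room for 30 but only 5 remain, so it gets 5.
Total = 10×80 + 8×35 + 7×5 = 1115.

1115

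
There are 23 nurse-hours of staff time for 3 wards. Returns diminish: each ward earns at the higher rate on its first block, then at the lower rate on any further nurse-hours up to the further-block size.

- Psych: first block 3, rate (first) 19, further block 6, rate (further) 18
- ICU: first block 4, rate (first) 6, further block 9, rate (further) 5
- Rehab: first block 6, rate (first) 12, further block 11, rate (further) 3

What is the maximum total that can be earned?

Treat each block as its own option and order by rate: Psych/T1 19 > Psych/T2 18 > Rehab/T1 12 > ICU/T1 6 > ICU/T2 5 > Rehab/T2 3.
Psych T1 at 19: fill all 3 — 20 left.
Psych T2 at 18: fill all 6 — 14 left.
Fill Rehab T1 block (6 at 12) — 8 left.
ICU T1 at 6: fill all 4 — 4 left.
ICU/T2: +4 of 9 at 5; pool empty.
Total = 19×3 + 18×6 + 12×6 + 6×4 + 5×4 = 281.

281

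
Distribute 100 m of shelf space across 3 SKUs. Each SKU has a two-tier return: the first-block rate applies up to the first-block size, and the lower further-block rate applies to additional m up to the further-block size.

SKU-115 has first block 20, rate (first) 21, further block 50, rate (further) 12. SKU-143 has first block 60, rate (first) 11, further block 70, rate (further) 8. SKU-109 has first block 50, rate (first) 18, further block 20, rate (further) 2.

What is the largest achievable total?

Treat each block as its own option and order by rate: SKU-115/T1 21 > SKU-109/T1 18 > SKU-115/T2 12 > SKU-143/T1 11 > SKU-143/T2 8 > SKU-109/T2 2.
SKU-115 T1 at 21: fill all 20 — 80 left.
SKU-109 T1 at 18: fill all 50 — 30 left.
SKU-115 T2 at 12: only 30 left, fill 30.
Total = 21×20 + 18×50 + 12×30 = 1680.

1680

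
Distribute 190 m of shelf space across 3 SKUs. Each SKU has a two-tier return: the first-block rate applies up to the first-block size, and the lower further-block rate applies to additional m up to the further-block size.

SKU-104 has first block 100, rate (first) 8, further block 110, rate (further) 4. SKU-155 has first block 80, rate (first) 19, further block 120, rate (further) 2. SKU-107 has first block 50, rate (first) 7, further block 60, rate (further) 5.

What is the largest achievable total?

Rank every tier by rate: SKU-155/T1 19 > SKU-104/T1 8 > SKU-107/T1 7 > SKU-107/T2 5 > SKU-104/T2 4 > SKU-155/T2 2.
SKU-155 T1 at 19: fill all 80 → 110 left.
SKU-104 T1 at 8: fill all 100 → 10 left.
SKU-107/T1: +10 of 50 at 7; pool empty.
Total = 19×80 + 8×100 + 7×10 = 2390.

2390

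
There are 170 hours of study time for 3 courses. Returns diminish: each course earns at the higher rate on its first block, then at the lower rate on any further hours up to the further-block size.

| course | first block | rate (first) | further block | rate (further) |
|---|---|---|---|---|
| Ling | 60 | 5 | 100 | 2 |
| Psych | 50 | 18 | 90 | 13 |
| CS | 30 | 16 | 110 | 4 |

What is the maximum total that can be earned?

Order all 6 blocks by rate: Psych/T1 18 > CS/T1 16 > Psych/T2 13 > Ling/T1 5 > CS/T2 4 > Ling/T2 2.
Psych T1 at 18: fill all 50 ; 120 left.
CS/T1 (16): +30 ; 90 left.
Psych T2 at 13: fill all 90 ; 0 left.
Total = 18×50 + 16×30 + 13×90 = 2550.

2550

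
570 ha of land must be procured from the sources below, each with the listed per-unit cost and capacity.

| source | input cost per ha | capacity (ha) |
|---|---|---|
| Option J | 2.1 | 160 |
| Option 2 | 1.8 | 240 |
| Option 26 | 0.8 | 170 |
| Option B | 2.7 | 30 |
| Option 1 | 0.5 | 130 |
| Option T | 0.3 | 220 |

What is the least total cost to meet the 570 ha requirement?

Use sources in increasing cost order.
Option T at 0.3: take all 220 ha — 350 still needed.
Take 130 from Option 1 at 0.5 — need 220 more.
Take 170 from Option 26 at 0.8 — need 50 more.
Option 2 (1.8): take the remaining 50 — done.
Option J, Option B: unused.
Cost = 220×0.3 + 130×0.5 + 170×0.8 + 50×1.8 = 357.

357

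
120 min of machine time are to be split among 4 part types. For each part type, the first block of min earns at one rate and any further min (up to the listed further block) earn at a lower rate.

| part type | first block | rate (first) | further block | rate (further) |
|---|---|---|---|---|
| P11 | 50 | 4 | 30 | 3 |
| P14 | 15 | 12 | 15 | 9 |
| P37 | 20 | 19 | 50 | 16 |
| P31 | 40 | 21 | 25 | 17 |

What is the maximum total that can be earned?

2205

Order all 8 blocks by rate: P31/tier1 21 > P37/tier1 19 > P31/tier2 17 > P37/tier2 16 > P14/tier1 12 > P14/tier2 9 > P11/tier1 4 > P11/tier2 3.
P31 tier1 at 21: fill all 40 → 80 left.
P37 tier1 at 19: fill all 20 → 60 left.
P31 tier2 at 17: fill all 25 → 35 left.
35 remain; put them into P37 tier2 at 16.
Total = 21×40 + 19×20 + 17×25 + 16×35 = 2205.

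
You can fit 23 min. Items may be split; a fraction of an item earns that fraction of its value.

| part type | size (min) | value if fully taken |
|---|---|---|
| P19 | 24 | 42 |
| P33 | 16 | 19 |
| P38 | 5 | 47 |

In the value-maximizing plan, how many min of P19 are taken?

Sort by value density: P38 47/5≈9.4, P19 42/24≈1.75, P33 19/16≈1.19.
Take all of P38 (5 min, value 47) — 18 min left.
Only 18 min remain; take 18/24 of P19 for value 42×18/24 = 31.5.

18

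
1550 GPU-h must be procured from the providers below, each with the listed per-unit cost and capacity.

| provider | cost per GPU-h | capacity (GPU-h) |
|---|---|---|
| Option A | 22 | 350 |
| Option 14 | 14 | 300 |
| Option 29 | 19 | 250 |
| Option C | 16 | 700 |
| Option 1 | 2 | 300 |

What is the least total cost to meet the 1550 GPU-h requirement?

Cheapest first:
Take 300 from Option 1 at 2 ; need 1250 more.
Take 300 from Option 14 at 14 ; need 950 more.
Option C (16): use full 700 ; 250 GPU-h to go.
Option 29 at 19: take all 250 GPU-h ; 0 still needed.
Option A: unused.
Cost = 300×2 + 300×14 + 700×16 + 250×19 = 20750.

20750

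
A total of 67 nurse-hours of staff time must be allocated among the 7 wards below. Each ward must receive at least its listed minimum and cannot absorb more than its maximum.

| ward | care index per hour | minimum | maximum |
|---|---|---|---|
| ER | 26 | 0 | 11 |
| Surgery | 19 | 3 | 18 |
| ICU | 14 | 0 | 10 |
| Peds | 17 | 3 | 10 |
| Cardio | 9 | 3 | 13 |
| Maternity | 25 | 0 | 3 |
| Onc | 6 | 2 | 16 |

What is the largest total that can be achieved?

Meeting every minimum uses 0+3+0+3+3+0+2 = 11 nurse-hours, leaving 56.
Highest care index per hour first: ER 26 > Maternity 25 > Surgery 19 > Peds 17 > ICU 14 > Cardio 9 > Onc 6.
Give ER 11 more to hit its cap of 11 — 45 left.
Give Maternity 3 more to hit its cap of 3 — 42 left.
Surgery takes 15 more to reach its cap of 18 — 27 left.
Peds: +7 to 10 (cap) — 20 left.
ICU: +10 to 10 (cap) — 10 left.
Give Cardio 10 more to hit its cap of 13 — 0 left.
Total = 26×11 + 19×18 + 14×10 + 17×10 + 9×13 + 25×3 + 6×2 = 1142.

1142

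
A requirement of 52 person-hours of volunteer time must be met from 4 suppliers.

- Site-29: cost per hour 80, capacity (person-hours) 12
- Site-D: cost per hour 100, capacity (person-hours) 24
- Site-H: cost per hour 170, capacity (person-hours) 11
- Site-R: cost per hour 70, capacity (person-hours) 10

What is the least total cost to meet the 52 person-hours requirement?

5080

Fill from the cheapest supplier first.
Site-R (70): use full 10 → 42 person-hours to go.
Take 12 from Site-29 at 80 → need 30 more.
Take 24 from Site-D at 100 → need 6 more.
Site-H (170): take the remaining 6 → done.
Cost = 10×70 + 12×80 + 24×100 + 6×170 = 5080.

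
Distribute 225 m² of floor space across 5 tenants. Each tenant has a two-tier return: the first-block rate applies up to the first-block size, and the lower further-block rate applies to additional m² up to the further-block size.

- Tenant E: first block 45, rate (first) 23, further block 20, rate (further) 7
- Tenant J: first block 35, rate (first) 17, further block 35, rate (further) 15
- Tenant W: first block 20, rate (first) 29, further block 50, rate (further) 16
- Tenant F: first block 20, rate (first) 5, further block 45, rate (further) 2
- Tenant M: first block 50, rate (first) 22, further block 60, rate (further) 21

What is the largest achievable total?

4810

Treat each block as its own option and order by rate: Tenant W/tier1 29 > Tenant E/tier1 23 > Tenant M/tier1 22 > Tenant M/tier2 21 > Tenant J/tier1 17 > Tenant W/tier2 16 > Tenant J/tier2 15 > Tenant E/tier2 7 > Tenant F/tier1 5 > Tenant F/tier2 2.
Fill Tenant W tier1 block (20 at 29) — 205 left.
Tenant E tier1 at 23: fill all 45 — 160 left.
Fill Tenant M tier1 block (50 at 22) — 110 left.
Tenant M tier2 at 21: fill all 60 — 50 left.
Tenant J/tier1 (17): +35 — 15 left.
15 remain; put them into Tenant W tier2 at 16.
Total = 29×20 + 23×45 + 22×50 + 21×60 + 17×35 + 16×15 = 4810.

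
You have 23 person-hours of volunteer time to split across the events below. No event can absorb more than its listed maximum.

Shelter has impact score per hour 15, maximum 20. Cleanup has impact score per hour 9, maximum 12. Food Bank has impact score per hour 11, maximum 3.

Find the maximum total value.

333

Highest impact score per hour first: Shelter 15 > Food Bank 11 > Cleanup 9.
Give Shelter 20 to hit its cap of 20 ; 3 left.
Food Bank: +3 to 3 (cap) ; 0 left.
Total = 15×20 + 11×3 = 333.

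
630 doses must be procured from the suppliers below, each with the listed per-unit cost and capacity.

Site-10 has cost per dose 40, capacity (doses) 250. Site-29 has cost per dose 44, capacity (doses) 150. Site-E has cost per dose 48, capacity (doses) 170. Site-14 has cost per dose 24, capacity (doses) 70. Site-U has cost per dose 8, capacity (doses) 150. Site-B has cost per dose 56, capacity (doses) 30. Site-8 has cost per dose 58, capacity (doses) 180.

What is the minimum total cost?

Cheapest first:
Site-U at 8: take all 150 doses → 480 still needed.
Site-14 (24): use full 70 → 410 doses to go.
Site-10 at 40: take all 250 doses → 160 still needed.
Take 150 from Site-29 at 44 → need 10 more.
Site-E at 48: take 10 of its 170 → requirement met.
Site-B, Site-8: unused.
Cost = 150×8 + 70×24 + 250×40 + 150×44 + 10×48 = 19960.

19960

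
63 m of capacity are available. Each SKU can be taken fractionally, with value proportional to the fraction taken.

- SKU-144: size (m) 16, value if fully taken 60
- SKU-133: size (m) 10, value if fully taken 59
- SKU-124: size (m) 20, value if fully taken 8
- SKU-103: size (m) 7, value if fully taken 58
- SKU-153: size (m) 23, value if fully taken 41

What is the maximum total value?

220.8

Rank by value-to-size ratio: SKU-103 58/7≈8.29, SKU-133 59/10≈5.9, SKU-144 60/16≈3.75, SKU-153 41/23≈1.78, SKU-124 8/20≈0.4.
All 7 m of SKU-103 fit (value 58) ; 56 remain.
Take all of SKU-133 (10 m, value 59) ; 46 m left.
SKU-144: take in full, 16 m for value 60 ; 30 left.
Take all of SKU-153 (23 m, value 41) ; 7 m left.
Fill the last 7 m with part of SKU-124: 7/20 of it earns 2.8.
Total value = 220.8.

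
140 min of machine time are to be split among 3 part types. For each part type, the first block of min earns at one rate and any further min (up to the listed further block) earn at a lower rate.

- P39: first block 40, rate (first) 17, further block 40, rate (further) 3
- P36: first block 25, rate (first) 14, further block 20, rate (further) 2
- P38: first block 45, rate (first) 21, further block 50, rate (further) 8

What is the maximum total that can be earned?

Rank every tier by rate: P38/tier1 21 > P39/tier1 17 > P36/tier1 14 > P38/tier2 8 > P39/tier2 3 > P36/tier2 2.
P38/tier1 (21): +45 ; 95 left.
Fill P39 tier1 block (40 at 17) ; 55 left.
P36 tier1 at 14: fill all 25 ; 30 left.
P38/tier2: +30 of 50 at 8; pool empty.
Total = 21×45 + 17×40 + 14×25 + 8×30 = 2215.

2215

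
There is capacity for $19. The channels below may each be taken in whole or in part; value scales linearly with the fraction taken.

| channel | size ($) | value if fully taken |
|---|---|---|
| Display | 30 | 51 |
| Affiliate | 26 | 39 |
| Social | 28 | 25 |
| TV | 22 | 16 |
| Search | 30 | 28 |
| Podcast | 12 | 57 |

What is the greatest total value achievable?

68.9

Sort by value density: Podcast 57/12≈4.75, Display 51/30≈1.7, Affiliate 39/26≈1.5, Search 28/30≈0.933, Social 25/28≈0.893, TV 16/22≈0.727.
Take all of Podcast (12 $, value 57) — 7 $ left.
Fill the last 7 $ with part of Display: 7/30 of it earns 11.9.
Total value = 68.9.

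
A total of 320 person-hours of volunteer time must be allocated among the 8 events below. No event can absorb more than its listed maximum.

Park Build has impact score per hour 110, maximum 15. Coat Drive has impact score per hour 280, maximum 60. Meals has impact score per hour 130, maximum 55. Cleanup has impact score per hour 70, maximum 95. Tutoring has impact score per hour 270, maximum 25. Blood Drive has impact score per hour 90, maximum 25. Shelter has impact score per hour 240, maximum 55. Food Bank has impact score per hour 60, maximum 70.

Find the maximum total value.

53750

Order the events by impact score per hour: Coat Drive 280 > Tutoring 270 > Shelter 240 > Meals 130 > Park Build 110 > Blood Drive 90 > Cleanup 70 > Food Bank 60.
Coat Drive: +60 to 60 (cap) → 260 left.
Tutoring takes 25 to reach its cap of 25 → 235 left.
Shelter takes 55 to reach its cap of 55 → 180 left.
Meals takes 55 to reach its cap of 55 → 125 left.
Give Park Build 15 to hit its cap of 15 → 110 left.
Blood Drive: +25 to 25 (cap) → 85 left.
Cleanup has room for 95 but only 85 remain, so it gets 85.
Total = 110×15 + 280×60 + 130×55 + 70×85 + 270×25 + 90×25 + 240×55 = 53750.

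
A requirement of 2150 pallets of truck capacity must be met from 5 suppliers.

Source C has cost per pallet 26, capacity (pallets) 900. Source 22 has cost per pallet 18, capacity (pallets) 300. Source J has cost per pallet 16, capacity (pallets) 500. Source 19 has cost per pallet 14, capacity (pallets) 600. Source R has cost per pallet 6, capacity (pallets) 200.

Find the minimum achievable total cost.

Use suppliers in increasing cost order.
Source R at 6: take all 200 pallets — 1950 still needed.
Take 600 from Source 19 at 14 — need 1350 more.
Source J at 16: take all 500 pallets — 850 still needed.
Source 22 (18): use full 300 — 550 pallets to go.
Source C (26): take the remaining 550 — done.
Cost = 200×6 + 600×14 + 500×16 + 300×18 + 550×26 = 37300.

37300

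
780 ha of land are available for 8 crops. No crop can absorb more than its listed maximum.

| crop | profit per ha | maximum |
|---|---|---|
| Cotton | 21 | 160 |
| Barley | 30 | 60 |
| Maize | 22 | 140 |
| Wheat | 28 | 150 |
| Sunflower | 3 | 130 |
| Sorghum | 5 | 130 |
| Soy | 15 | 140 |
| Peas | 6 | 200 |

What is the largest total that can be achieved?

15320

Order the crops by profit per ha: Barley 30 > Wheat 28 > Maize 22 > Cotton 21 > Soy 15 > Peas 6 > Sorghum 5 > Sunflower 3.
Barley takes 60 to reach its cap of 60 ; 720 left.
Wheat: +150 to 150 (cap) ; 570 left.
Give Maize 140 to hit its cap of 140 ; 430 left.
Cotton takes 160 to reach its cap of 160 ; 270 left.
Soy takes 140 to reach its cap of 140 ; 130 left.
Peas: +130 (room for 200) → 130. Pool exhausted.
Total = 21×160 + 30×60 + 22×140 + 28×150 + 15×140 + 6×130 = 15320.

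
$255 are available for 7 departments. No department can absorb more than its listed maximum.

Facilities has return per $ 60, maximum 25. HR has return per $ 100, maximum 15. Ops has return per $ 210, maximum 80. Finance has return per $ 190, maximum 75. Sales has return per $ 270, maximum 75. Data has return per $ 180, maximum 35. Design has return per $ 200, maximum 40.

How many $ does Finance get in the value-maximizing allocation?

60

Highest return per $ first: Sales 270 > Ops 210 > Design 200 > Finance 190 > Data 180 > HR 100 > Facilities 60.
Sales: +75 to 75 (cap) → 180 left.
Ops: +80 to 80 (cap) → 100 left.
Design: +40 to 40 (cap) → 60 left.
Finance has room for 75 but only 60 remain, so it gets 60.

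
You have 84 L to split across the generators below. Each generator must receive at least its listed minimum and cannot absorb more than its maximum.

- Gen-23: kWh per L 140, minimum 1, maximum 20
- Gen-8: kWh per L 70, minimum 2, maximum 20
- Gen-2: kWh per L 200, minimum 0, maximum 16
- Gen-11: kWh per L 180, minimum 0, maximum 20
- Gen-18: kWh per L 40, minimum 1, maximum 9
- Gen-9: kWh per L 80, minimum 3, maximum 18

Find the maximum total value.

11710

Meeting every minimum uses 1+2+0+0+1+3 = 7 L, leaving 77.
Order the generators by kWh per L: Gen-2 200 > Gen-11 180 > Gen-23 140 > Gen-9 80 > Gen-8 70 > Gen-18 40.
Gen-2: +16 to 16 (cap) — 61 left.
Gen-11: +20 to 20 (cap) — 41 left.
Give Gen-23 19 more to hit its cap of 20 — 22 left.
Give Gen-9 15 more to hit its cap of 18 — 7 left.
Gen-8 has room for 18 more but only 7 remain, so it gets 9.
Total = 140×20 + 70×9 + 200×16 + 180×20 + 40×1 + 80×18 = 11710.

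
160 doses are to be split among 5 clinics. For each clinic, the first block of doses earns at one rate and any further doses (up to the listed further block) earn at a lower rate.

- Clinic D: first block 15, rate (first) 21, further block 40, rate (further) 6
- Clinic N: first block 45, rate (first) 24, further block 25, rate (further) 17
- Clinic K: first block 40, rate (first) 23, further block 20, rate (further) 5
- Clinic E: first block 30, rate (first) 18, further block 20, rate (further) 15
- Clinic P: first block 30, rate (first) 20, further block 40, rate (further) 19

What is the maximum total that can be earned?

Rank every tier by rate: Clinic N/tier1 24 > Clinic K/tier1 23 > Clinic D/tier1 21 > Clinic P/tier1 20 > Clinic P/tier2 19 > Clinic E/tier1 18 > Clinic N/tier2 17 > Clinic E/tier2 15 > Clinic D/tier2 6 > Clinic K/tier2 5.
Fill Clinic N tier1 block (45 at 24) — 115 left.
Clinic K tier1 at 23: fill all 40 — 75 left.
Clinic D tier1 at 21: fill all 15 — 60 left.
Fill Clinic P tier1 block (30 at 20) — 30 left.
Clinic P/tier2: +30 of 40 at 19; pool empty.
Total = 24×45 + 23×40 + 21×15 + 20×30 + 19×30 = 3485.

3485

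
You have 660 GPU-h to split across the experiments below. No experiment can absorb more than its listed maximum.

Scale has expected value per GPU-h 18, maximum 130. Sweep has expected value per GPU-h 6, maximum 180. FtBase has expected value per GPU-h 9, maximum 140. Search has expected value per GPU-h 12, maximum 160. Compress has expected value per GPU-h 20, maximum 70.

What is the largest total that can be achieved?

Rank by expected value per GPU-h: Compress 20 > Scale 18 > Search 12 > FtBase 9 > Sweep 6.
Give Compress 70 to hit its cap of 70 ; 590 left.
Scale: +130 to 130 (cap) ; 460 left.
Search: +160 to 160 (cap) ; 300 left.
Give FtBase 140 to hit its cap of 140 ; 160 left.
Sweep has room for 180 but only 160 remain, so it gets 160.
Total = 18×130 + 6×160 + 9×140 + 12×160 + 20×70 = 7880.

7880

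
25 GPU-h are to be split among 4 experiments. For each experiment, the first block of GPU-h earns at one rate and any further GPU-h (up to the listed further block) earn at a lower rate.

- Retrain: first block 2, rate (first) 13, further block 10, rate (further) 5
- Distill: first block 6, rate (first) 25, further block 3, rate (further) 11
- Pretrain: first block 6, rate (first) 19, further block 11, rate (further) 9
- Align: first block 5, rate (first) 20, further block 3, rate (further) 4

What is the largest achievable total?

450

Rank every tier by rate: Distill/tier1 25 > Align/tier1 20 > Pretrain/tier1 19 > Retrain/tier1 13 > Distill/tier2 11 > Pretrain/tier2 9 > Retrain/tier2 5 > Align/tier2 4.
Distill tier1 at 25: fill all 6 ; 19 left.
Align tier1 at 20: fill all 5 ; 14 left.
Pretrain tier1 at 19: fill all 6 ; 8 left.
Retrain/tier1 (13): +2 ; 6 left.
Fill Distill tier2 block (3 at 11) ; 3 left.
3 remain; put them into Pretrain tier2 at 9.
Total = 25×6 + 20×5 + 19×6 + 13×2 + 11×3 + 9×3 = 450.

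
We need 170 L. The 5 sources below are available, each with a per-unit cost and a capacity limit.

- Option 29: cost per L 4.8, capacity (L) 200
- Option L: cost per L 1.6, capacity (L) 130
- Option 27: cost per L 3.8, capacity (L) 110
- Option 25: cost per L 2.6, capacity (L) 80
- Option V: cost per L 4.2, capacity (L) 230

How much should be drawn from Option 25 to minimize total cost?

Use sources in increasing cost order.
Option L (1.6): use full 130 ; 40 L to go.
Option 25 at 2.6: take 40 of its 80 ; requirement met.
Option 27, Option V, Option 29: unused.

40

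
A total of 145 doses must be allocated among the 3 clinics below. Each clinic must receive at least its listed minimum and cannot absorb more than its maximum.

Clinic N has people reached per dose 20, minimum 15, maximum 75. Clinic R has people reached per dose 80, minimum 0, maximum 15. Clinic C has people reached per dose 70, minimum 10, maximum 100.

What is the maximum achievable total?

8800

Meeting every minimum uses 15+0+10 = 25 doses, leaving 120.
Highest people reached per dose first: Clinic R 80 > Clinic C 70 > Clinic N 20.
Clinic R takes 15 more to reach its cap of 15 — 105 left.
Clinic C takes 90 more to reach its cap of 100 — 15 left.
Clinic N: +15 (room for 60) → 30. Pool exhausted.
Total = 20×30 + 80×15 + 70×100 = 8800.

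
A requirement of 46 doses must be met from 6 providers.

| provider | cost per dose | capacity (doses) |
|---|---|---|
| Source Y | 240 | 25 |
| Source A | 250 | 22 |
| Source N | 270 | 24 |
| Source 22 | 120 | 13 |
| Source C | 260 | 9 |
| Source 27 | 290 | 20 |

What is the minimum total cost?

9560

Cheapest first:
Source 22 (120): use full 13 — 33 doses to go.
Source Y (240): use full 25 — 8 doses to go.
Source A at 250: take 8 of its 22 — requirement met.
Source C, Source N, Source 27: unused.
Cost = 13×120 + 25×240 + 8×250 = 9560.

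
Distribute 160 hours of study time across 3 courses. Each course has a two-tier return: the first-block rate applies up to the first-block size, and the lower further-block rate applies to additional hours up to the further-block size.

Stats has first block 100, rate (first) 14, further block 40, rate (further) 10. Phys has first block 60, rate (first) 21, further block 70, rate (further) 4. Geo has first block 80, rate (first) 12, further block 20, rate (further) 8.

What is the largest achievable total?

Order all 6 blocks by rate: Phys/tier1 21 > Stats/tier1 14 > Geo/tier1 12 > Stats/tier2 10 > Geo/tier2 8 > Phys/tier2 4.
Phys tier1 at 21: fill all 60 ; 100 left.
Stats/tier1 (14): +100 ; 0 left.
Total = 21×60 + 14×100 = 2660.

2660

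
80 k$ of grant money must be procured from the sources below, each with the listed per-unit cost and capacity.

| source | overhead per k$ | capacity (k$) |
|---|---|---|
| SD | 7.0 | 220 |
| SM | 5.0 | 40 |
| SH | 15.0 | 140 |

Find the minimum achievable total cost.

480

Use sources in increasing cost order.
SM (5.0): use full 40 ; 40 k$ to go.
Take 40 from SD at 7.0 to finish.
SH: unused.
Cost = 40×5.0 + 40×7.0 = 480.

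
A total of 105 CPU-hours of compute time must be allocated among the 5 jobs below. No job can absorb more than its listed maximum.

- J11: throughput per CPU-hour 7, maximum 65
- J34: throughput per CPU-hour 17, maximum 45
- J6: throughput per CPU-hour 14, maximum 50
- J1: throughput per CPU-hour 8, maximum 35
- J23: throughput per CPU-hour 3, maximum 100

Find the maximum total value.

1545

Highest throughput per CPU-hour first: J34 17 > J6 14 > J1 8 > J11 7 > J23 3.
Give J34 45 to hit its cap of 45 → 60 left.
J6 takes 50 to reach its cap of 50 → 10 left.
J1 has room for 35 but only 10 remain, so it gets 10.
Total = 17×45 + 14×50 + 8×10 = 1545.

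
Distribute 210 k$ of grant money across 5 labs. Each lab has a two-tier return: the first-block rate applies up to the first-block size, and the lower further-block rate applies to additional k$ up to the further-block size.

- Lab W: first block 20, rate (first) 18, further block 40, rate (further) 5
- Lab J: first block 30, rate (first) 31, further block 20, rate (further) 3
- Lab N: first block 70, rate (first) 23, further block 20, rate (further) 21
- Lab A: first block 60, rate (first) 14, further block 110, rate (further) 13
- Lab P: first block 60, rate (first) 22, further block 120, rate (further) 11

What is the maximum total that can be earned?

Treat each block as its own option and order by rate: Lab J/T1 31 > Lab N/T1 23 > Lab P/T1 22 > Lab N/T2 21 > Lab W/T1 18 > Lab A/T1 14 > Lab A/T2 13 > Lab P/T2 11 > Lab W/T2 5 > Lab J/T2 3.
Lab J/T1 (31): +30 ; 180 left.
Lab N/T1 (23): +70 ; 110 left.
Lab P/T1 (22): +60 ; 50 left.
Lab N/T2 (21): +20 ; 30 left.
Lab W/T1 (18): +20 ; 10 left.
Lab A T1 at 14: only 10 left, fill 10.
Total = 31×30 + 23×70 + 22×60 + 21×20 + 18×20 + 14×10 = 4780.

4780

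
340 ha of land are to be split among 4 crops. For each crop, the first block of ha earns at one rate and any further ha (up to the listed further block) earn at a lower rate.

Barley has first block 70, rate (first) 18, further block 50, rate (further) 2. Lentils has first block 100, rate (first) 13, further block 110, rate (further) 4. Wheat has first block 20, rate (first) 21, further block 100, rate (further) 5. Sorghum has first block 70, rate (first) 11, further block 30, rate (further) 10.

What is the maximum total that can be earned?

Order all 8 blocks by rate: Wheat/tier1 21 > Barley/tier1 18 > Lentils/tier1 13 > Sorghum/tier1 11 > Sorghum/tier2 10 > Wheat/tier2 5 > Lentils/tier2 4 > Barley/tier2 2.
Wheat tier1 at 21: fill all 20 ; 320 left.
Fill Barley tier1 block (70 at 18) ; 250 left.
Lentils/tier1 (13): +100 ; 150 left.
Fill Sorghum tier1 block (70 at 11) ; 80 left.
Sorghum tier2 at 10: fill all 30 ; 50 left.
Wheat tier2 at 5: only 50 left, fill 50.
Total = 21×20 + 18×70 + 13×100 + 11×70 + 10×30 + 5×50 = 4300.

4300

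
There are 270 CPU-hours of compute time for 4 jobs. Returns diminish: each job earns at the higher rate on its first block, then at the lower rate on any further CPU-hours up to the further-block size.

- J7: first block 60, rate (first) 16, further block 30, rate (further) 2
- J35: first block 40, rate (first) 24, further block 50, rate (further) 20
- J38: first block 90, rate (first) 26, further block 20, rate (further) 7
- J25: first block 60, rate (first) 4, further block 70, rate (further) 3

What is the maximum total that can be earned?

Rank every tier by rate: J38/first 26 > J35/first 24 > J35/second 20 > J7/first 16 > J38/second 7 > J25/first 4 > J25/second 3 > J7/second 2.
J38 first at 26: fill all 90 ; 180 left.
Fill J35 first block (40 at 24) ; 140 left.
Fill J35 second block (50 at 20) ; 90 left.
J7/first (16): +60 ; 30 left.
J38 second at 7: fill all 20 ; 10 left.
J25 first at 4: only 10 left, fill 10.
Total = 26×90 + 24×40 + 20×50 + 16×60 + 7×20 + 4×10 = 5440.

5440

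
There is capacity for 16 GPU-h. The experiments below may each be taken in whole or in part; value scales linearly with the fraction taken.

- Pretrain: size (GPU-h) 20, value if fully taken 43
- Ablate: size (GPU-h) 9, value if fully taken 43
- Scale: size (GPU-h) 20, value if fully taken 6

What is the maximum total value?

58.05

Rank by value-to-size ratio: Ablate 43/9≈4.78, Pretrain 43/20≈2.15, Scale 6/20≈0.3.
Take all of Ablate (9 GPU-h, value 43) ; 7 GPU-h left.
7 GPU-h left: a 7/20 share of Pretrain gives 43×7/20 = 15.05.
Total value = 58.05.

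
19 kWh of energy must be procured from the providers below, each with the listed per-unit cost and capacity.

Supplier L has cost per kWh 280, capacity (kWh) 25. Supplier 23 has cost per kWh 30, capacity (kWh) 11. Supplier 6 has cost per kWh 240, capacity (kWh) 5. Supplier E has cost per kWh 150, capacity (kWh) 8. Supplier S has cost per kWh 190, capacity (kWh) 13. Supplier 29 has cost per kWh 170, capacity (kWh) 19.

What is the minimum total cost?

Use providers in increasing cost order.
Take 11 from Supplier 23 at 30 — need 8 more.
Supplier E (150): use full 8 — 0 kWh to go.
Supplier 29, Supplier S, Supplier 6, Supplier L: unused.
Cost = 11×30 + 8×150 = 1530.

1530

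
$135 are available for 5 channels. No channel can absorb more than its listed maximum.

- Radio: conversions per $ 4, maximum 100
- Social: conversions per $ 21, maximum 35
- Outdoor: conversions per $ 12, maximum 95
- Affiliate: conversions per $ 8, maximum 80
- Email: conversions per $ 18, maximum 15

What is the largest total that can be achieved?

2025

Highest conversions per $ first: Social 21 > Email 18 > Outdoor 12 > Affiliate 8 > Radio 4.
Give Social 35 to hit its cap of 35 → 100 left.
Email takes 15 to reach its cap of 15 → 85 left.
Outdoor: +85 (room for 95) → 85. Pool exhausted.
Total = 21×35 + 12×85 + 18×15 = 2025.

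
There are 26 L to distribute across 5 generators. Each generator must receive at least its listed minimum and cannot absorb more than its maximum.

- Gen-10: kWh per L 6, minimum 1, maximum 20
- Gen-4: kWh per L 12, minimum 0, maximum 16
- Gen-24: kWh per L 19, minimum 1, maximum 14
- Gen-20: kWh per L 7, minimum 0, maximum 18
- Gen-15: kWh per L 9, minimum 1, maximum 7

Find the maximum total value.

401

Meeting every minimum uses 1+0+1+0+1 = 3 L, leaving 23.
Highest kWh per L first: Gen-24 19 > Gen-4 12 > Gen-15 9 > Gen-20 7 > Gen-10 6.
Give Gen-24 13 more to hit its cap of 14 → 10 left.
Only 10 left; Gen-4 takes them to reach 10.
Total = 6×1 + 12×10 + 19×14 + 9×1 = 401.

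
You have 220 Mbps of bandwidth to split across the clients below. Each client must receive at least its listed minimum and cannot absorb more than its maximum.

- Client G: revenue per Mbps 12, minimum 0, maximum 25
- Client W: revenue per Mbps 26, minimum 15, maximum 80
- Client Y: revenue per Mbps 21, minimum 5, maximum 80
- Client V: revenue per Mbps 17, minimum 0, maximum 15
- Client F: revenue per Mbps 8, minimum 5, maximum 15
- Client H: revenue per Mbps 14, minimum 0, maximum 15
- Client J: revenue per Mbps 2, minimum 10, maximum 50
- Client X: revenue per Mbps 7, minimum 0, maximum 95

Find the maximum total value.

4465

Meeting every minimum uses 0+15+5+0+5+0+10+0 = 35 Mbps, leaving 185.
Highest revenue per Mbps first: Client W 26 > Client Y 21 > Client V 17 > Client H 14 > Client G 12 > Client F 8 > Client X 7 > Client J 2.
Client W takes 65 more to reach its cap of 80 → 120 left.
Client Y: +75 to 80 (cap) → 45 left.
Client V takes 15 more to reach its cap of 15 → 30 left.
Client H takes 15 more to reach its cap of 15 → 15 left.
Only 15 left; Client G takes them to reach 15.
Total = 12×15 + 26×80 + 21×80 + 17×15 + 8×5 + 14×15 + 2×10 = 4465.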